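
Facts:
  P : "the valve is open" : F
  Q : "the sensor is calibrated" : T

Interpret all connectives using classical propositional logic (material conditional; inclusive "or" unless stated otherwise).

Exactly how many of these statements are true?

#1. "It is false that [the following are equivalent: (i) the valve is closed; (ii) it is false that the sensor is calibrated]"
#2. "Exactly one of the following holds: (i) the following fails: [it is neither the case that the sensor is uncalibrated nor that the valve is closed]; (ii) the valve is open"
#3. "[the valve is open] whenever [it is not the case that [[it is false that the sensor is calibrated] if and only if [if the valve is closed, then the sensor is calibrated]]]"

#1: In symbols: ¬(¬P ↔ ¬Q)

¬P = ¬F = T
¬Q = ¬T = F
¬P ↔ ¬Q = T ↔ F = F
¬(¬P ↔ ¬Q) = ¬F = T
Hence #1 is true.

#2: This is ¬(¬Q ↓ ¬P) ⊕ P.

¬Q = ¬T = F
¬P = ¬F = T
¬Q ↓ ¬P = F ↓ T = F
¬(¬Q ↓ ¬P) = ¬F = T
¬(¬Q ↓ ¬P) ⊕ P = T ⊕ F = T
Thus #2 is true.

#3: Formalization: ¬(¬Q ↔ (¬P → Q)) → P

¬Q = ¬T = F
¬P = ¬F = T
¬P → Q = T → T = T
¬Q ↔ (¬P → Q) = F ↔ T = F
¬(¬Q ↔ (¬P → Q)) = ¬F = T
¬(¬Q ↔ (¬P → Q)) → P = T → F = F
Hence #3 is false.

2 of the 3 statements are true.

2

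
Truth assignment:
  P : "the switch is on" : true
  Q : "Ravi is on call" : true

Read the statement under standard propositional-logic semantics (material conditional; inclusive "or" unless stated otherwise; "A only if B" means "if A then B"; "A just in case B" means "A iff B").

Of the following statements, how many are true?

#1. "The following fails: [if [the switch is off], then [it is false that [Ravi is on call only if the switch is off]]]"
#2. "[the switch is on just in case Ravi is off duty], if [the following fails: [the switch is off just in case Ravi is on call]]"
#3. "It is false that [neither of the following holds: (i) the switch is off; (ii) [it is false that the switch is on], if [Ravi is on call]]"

#1: Parsed as ¬(¬P → ¬(Q → ¬P))

¬P = ¬T = F
¬P = ¬T = F
Q → ¬P = T → F = F
¬(Q → ¬P) = ¬F = T
¬P → ¬(Q → ¬P) = F → T = T
¬(¬P → ¬(Q → ¬P)) = ¬T = F
So #1 is false.

#2: This is ¬(¬P ↔ Q) → (P ↔ ¬Q).

¬P = ¬T = F
¬P ↔ Q = F ↔ T = F
¬(¬P ↔ Q) = ¬F = T
¬Q = ¬T = F
P ↔ ¬Q = T ↔ F = F
¬(¬P ↔ Q) → (P ↔ ¬Q) = T → F = F
Hence #2 is false.

#3: Formalization: ¬(¬P ↓ (Q → ¬P))

¬P = ¬T = F
¬P = ¬T = F
Q → ¬P = T → F = F
¬P ↓ (Q → ¬P) = F ↓ F = T
¬(¬P ↓ (Q → ¬P)) = ¬T = F
So #3 is false.

Count: 0.

0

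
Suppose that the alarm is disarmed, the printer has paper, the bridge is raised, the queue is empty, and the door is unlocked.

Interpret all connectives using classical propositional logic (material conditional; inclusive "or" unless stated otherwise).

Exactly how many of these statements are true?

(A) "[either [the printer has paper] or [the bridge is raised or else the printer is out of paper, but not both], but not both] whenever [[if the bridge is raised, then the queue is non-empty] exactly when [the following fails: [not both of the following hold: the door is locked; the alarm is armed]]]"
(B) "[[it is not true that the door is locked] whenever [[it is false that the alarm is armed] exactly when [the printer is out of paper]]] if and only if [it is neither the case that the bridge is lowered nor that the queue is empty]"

0

Let H = "the bridge is raised" (True), G = "the queue is empty" (True), N = "the door is locked" (False), R = "the alarm is armed" (False), Q = "the printer has paper" (True).

(A): Formalization: ((H -> not G) iff not (N nand R)) -> (Q xor (H xor not Q))

not G = not True = False
H -> not G = True -> False = False
N nand R = False nand False = True
not (N nand R) = not True = False
(H -> not G) iff not (N nand R) = False iff False = True
not Q = not True = False
H xor not Q = True xor False = True
Q xor (H xor not Q) = True xor True = False
((H -> not G) iff not (N nand R)) -> (Q xor (H xor not Q)) = True -> False = False
Hence (A) is false.

(B): Parsed as ((not R iff not Q) -> not N) iff (not H nor G)

not R = not False = True
not Q = not True = False
not R iff not Q = True iff False = False
not N = not False = True
(not R iff not Q) -> not N = False -> True = True
not H = not True = False
not H nor G = False nor True = False
((not R iff not Q) -> not N) iff (not H nor G) = True iff False = False
Thus (B) is false.

Count: 0.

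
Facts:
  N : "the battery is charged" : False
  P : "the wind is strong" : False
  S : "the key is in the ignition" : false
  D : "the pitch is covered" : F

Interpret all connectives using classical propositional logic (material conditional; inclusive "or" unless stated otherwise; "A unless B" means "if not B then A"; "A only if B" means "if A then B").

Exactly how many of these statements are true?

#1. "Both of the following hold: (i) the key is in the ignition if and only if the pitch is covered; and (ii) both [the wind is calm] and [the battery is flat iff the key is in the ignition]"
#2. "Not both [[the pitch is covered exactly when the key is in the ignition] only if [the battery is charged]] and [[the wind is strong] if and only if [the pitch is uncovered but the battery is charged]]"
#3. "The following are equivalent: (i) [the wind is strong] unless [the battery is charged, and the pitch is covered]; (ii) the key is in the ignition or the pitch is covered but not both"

2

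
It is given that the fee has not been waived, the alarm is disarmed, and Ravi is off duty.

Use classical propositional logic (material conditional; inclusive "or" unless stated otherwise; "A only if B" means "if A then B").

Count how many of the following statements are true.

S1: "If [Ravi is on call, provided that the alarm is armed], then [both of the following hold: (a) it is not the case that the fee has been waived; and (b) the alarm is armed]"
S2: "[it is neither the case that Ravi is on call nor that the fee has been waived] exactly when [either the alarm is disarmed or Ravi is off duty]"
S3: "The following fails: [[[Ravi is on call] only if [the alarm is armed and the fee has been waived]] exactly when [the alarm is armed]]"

Let K = "the alarm is armed" (False), R = "Ravi is on call" (False), D = "the fee has been waived" (False).

S1: In symbols: (K -> R) -> (not D and K)

K -> R = False -> False = True
not D = not False = True
not D and K = True and False = False
(K -> R) -> (not D and K) = True -> False = False
Thus S1 is false.

S2: In symbols: (R nor D) iff (not K or not R)

R nor D = False nor False = True
not K = not False = True
not R = not False = True
not K or not R = True or True = True
(R nor D) iff (not K or not R) = True iff True = True
So S2 is true.

S3: Formalization: not ((R -> (K and D)) iff K)

K and D = False and False = False
R -> (K and D) = False -> False = True
(R -> (K and D)) iff K = True iff False = False
not ((R -> (K and D)) iff K) = not False = True
Hence S3 is true.

Count: 2.

2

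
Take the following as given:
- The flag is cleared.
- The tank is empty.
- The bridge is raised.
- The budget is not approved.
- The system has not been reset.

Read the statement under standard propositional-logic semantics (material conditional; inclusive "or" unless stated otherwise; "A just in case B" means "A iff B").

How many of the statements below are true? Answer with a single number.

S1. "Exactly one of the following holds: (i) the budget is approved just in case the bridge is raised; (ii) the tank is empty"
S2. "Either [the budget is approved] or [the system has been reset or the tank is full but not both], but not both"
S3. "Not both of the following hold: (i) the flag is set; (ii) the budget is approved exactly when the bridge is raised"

Let P = "the budget is approved" (F), L = "the bridge is raised" (T), W = "the tank is full" (F), H = "the system has been reset" (F), M = "the flag is set" (F).

S1: In symbols: (P <-> L) xor ~W

P <-> L = F <-> T = F
~W = ~F = T
(P <-> L) xor ~W = F xor T = T
Thus S1 is true.

S2: Formalization: P xor (H xor W)

H xor W = F xor F = F
P xor (H xor W) = F xor F = F
Thus S2 is false.

S3: Formalization: M nand (P <-> L)

P <-> L = F <-> T = F
M nand (P <-> L) = F nand F = T
Thus S3 is true.

2 of the 3 statements are true.

2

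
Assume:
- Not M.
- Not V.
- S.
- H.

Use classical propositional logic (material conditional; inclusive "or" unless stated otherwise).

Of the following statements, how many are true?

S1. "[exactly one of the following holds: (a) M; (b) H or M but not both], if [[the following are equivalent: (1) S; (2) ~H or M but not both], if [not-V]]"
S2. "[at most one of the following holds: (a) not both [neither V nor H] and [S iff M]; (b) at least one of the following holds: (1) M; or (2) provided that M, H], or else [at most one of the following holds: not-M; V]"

2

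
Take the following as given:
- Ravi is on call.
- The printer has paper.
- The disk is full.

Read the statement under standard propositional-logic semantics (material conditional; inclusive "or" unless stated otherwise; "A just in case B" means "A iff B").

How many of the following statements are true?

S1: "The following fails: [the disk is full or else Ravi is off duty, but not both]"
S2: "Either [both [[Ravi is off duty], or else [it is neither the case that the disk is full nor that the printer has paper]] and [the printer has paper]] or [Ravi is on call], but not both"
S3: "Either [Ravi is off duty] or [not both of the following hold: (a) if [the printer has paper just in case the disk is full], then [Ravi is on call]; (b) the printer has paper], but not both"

1

Let R = "the disk is full" (T), P = "Ravi is on call" (T), Q = "the printer has paper" (T).

S1: In symbols: ~(R xor ~P)

~P = ~T = F
R xor ~P = T xor F = T
~(R xor ~P) = ~T = F
Hence S1 is false.

S2: This is ((~P | (R nor Q)) & Q) xor P.

~P = ~T = F
R nor Q = T nor T = F
~P | (R nor Q) = F | F = F
(~P | (R nor Q)) & Q = F & T = F
((~P | (R nor Q)) & Q) xor P = F xor T = T
Hence S2 is true.

S3: This is ~P xor (((Q <-> R) -> P) nand Q).

~P = ~T = F
Q <-> R = T <-> T = T
(Q <-> R) -> P = T -> T = T
((Q <-> R) -> P) nand Q = T nand T = F
~P xor (((Q <-> R) -> P) nand Q) = F xor F = F
Thus S3 is false.

1 of the 3 statements is true (S2).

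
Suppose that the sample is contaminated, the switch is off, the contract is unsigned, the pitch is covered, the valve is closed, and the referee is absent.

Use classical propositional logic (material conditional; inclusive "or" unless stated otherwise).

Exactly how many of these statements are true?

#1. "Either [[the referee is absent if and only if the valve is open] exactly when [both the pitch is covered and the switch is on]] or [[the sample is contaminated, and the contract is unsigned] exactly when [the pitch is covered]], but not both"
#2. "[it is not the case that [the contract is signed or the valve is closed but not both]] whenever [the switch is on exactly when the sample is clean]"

0

Let V = "the referee is present" (F), U = "the valve is open" (F), S = "the pitch is covered" (T), Q = "the switch is on" (F), P = "the sample is contaminated" (T), R = "the contract is signed" (F).

#1: In symbols: ((¬V ↔ U) ↔ (S ∧ Q)) ⊕ ((P ∧ ¬R) ↔ S)

¬V = ¬F = T
¬V ↔ U = T ↔ F = F
S ∧ Q = T ∧ F = F
(¬V ↔ U) ↔ (S ∧ Q) = F ↔ F = T
¬R = ¬F = T
P ∧ ¬R = T ∧ T = T
(P ∧ ¬R) ↔ S = T ↔ T = T
((¬V ↔ U) ↔ (S ∧ Q)) ⊕ ((P ∧ ¬R) ↔ S) = T ⊕ T = F
Hence #1 is false.

#2: In symbols: (Q ↔ ¬P) → ¬(R ⊕ ¬U)

¬P = ¬T = F
Q ↔ ¬P = F ↔ F = T
¬U = ¬F = T
R ⊕ ¬U = F ⊕ T = T
¬(R ⊕ ¬U) = ¬T = F
(Q ↔ ¬P) → ¬(R ⊕ ¬U) = T → F = F
Hence #2 is false.

Count: 0.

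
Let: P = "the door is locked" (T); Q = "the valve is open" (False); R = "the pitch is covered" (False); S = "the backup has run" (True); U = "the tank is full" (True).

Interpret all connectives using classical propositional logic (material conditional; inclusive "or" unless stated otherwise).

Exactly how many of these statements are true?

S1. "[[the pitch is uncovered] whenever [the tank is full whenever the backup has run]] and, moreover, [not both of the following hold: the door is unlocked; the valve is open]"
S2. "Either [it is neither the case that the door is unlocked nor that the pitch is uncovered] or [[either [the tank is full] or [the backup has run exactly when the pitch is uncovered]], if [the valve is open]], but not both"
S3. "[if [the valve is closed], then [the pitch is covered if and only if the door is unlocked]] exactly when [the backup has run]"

S1: Formalization: ((S -> U) -> not R) and (not P nand Q)

S -> U = True -> True = True
not R = not False = True
(S -> U) -> not R = True -> True = True
not P = not True = False
not P nand Q = False nand False = True
((S -> U) -> not R) and (not P nand Q) = True and True = True
So S1 is true.

S2: Parsed as (not P nor not R) xor (Q -> (U or (S iff not R)))

not P = not True = False
not R = not False = True
not P nor not R = False nor True = False
not R = not False = True
S iff not R = True iff True = True
U or (S iff not R) = True or True = True
Q -> (U or (S iff not R)) = False -> True = True
(not P nor not R) xor (Q -> (U or (S iff not R))) = False xor True = True
So S2 is true.

S3: Parsed as (not Q -> (R iff not P)) iff S

not Q = not False = True
not P = not True = False
R iff not P = False iff False = True
not Q -> (R iff not P) = True -> True = True
(not Q -> (R iff not P)) iff S = True iff True = True
Thus S3 is true.

Count: 3.

3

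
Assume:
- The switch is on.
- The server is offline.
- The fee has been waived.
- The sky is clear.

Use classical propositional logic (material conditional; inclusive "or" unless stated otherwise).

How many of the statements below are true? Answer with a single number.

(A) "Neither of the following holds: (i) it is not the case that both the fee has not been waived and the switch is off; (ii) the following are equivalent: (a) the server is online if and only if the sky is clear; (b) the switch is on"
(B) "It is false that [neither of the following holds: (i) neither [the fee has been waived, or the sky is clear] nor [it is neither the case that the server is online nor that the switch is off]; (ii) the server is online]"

Let G = "the fee has been waived" (T), U = "the switch is on" (T), V = "the server is online" (F), W = "the sky is overcast" (F).

(A): Formalization: (¬G ↑ ¬U) ↓ ((V ↔ ¬W) ↔ U)

¬G = ¬T = F
¬U = ¬T = F
¬G ↑ ¬U = F ↑ F = T
¬W = ¬F = T
V ↔ ¬W = F ↔ T = F
(V ↔ ¬W) ↔ U = F ↔ T = F
(¬G ↑ ¬U) ↓ ((V ↔ ¬W) ↔ U) = T ↓ F = F
So (A) is false.

(B): In symbols: ¬(((G ∨ ¬W) ↓ (V ↓ ¬U)) ↓ V)

¬W = ¬F = T
G ∨ ¬W = T ∨ T = T
¬U = ¬T = F
V ↓ ¬U = F ↓ F = T
(G ∨ ¬W) ↓ (V ↓ ¬U) = T ↓ T = F
((G ∨ ¬W) ↓ (V ↓ ¬U)) ↓ V = F ↓ F = T
¬(((G ∨ ¬W) ↓ (V ↓ ¬U)) ↓ V) = ¬T = F
Hence (B) is false.

0 of the 2 statements are true (none).

0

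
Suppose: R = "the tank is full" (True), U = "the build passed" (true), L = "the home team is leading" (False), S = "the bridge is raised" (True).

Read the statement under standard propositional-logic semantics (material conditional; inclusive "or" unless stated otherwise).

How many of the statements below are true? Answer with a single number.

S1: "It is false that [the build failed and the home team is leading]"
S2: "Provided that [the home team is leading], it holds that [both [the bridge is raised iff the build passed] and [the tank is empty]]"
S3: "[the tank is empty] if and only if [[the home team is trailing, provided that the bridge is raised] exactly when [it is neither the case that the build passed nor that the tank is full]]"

S1: This is ¬(¬U ∧ L).

¬U = ¬T = F
¬U ∧ L = F ∧ F = F
¬(¬U ∧ L) = ¬F = T
Hence S1 is true.

S2: Formalization: L → ((S ↔ U) ∧ ¬R)

S ↔ U = T ↔ T = T
¬R = ¬T = F
(S ↔ U) ∧ ¬R = T ∧ F = F
L → ((S ↔ U) ∧ ¬R) = F → F = T
Thus S2 is true.

S3: Parsed as ¬R ↔ ((S → ¬L) ↔ (U ↓ R))

¬R = ¬T = F
¬L = ¬F = T
S → ¬L = T → T = T
U ↓ R = T ↓ T = F
(S → ¬L) ↔ (U ↓ R) = T ↔ F = F
¬R ↔ ((S → ¬L) ↔ (U ↓ R)) = F ↔ F = T
Thus S3 is true.

Count: 3.

3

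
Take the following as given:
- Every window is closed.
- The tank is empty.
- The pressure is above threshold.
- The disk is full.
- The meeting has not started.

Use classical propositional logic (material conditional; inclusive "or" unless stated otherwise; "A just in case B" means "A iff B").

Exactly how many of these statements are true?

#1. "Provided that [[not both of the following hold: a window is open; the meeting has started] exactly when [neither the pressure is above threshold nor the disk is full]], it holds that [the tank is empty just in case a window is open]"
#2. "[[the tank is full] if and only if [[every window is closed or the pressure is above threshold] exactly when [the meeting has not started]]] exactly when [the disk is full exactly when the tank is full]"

2

Let P = "a window is open" (F), U = "the meeting has started" (F), R = "the pressure is above threshold" (T), S = "the disk is full" (T), Q = "the tank is full" (F).

#1: This is ((P ↑ U) ↔ (R ↓ S)) → (¬Q ↔ P).

P ↑ U = F ↑ F = T
R ↓ S = T ↓ T = F
(P ↑ U) ↔ (R ↓ S) = T ↔ F = F
¬Q = ¬F = T
¬Q ↔ P = T ↔ F = F
((P ↑ U) ↔ (R ↓ S)) → (¬Q ↔ P) = F → F = T
So #1 is true.

#2: This is (Q ↔ ((¬P ∨ R) ↔ ¬U)) ↔ (S ↔ Q).

¬P = ¬F = T
¬P ∨ R = T ∨ T = T
¬U = ¬F = T
(¬P ∨ R) ↔ ¬U = T ↔ T = T
Q ↔ ((¬P ∨ R) ↔ ¬U) = F ↔ T = F
S ↔ Q = T ↔ F = F
(Q ↔ ((¬P ∨ R) ↔ ¬U)) ↔ (S ↔ Q) = F ↔ F = T
Hence #2 is true.

True statements: 2 (#1, #2).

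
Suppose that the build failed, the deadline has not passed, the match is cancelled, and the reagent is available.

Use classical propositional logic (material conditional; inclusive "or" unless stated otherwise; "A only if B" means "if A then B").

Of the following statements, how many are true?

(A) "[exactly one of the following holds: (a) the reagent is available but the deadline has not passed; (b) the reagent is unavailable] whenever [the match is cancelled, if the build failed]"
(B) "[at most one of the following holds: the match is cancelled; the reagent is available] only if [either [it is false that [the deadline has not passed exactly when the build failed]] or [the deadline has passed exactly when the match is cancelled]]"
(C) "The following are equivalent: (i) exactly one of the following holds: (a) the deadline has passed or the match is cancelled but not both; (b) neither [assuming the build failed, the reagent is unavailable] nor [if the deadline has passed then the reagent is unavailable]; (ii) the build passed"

2

Let P = "the build passed" (F), R = "the match is cancelled" (T), S = "the reagent is available" (T), Q = "the deadline has passed" (F).

(A): This is (~P -> R) -> ((S & ~Q) xor ~S).

~P = ~F = T
~P -> R = T -> T = T
~Q = ~F = T
S & ~Q = T & T = T
~S = ~T = F
(S & ~Q) xor ~S = T xor F = T
(~P -> R) -> ((S & ~Q) xor ~S) = T -> T = T
Hence (A) is true.

(B): In symbols: (R nand S) -> (~(~Q <-> ~P) | (Q <-> R))

R nand S = T nand T = F
~Q = ~F = T
~P = ~F = T
~Q <-> ~P = T <-> T = T
~(~Q <-> ~P) = ~T = F
Q <-> R = F <-> T = F
~(~Q <-> ~P) | (Q <-> R) = F | F = F
(R nand S) -> (~(~Q <-> ~P) | (Q <-> R)) = F -> F = T
So (B) is true.

(C): Formalization: ((Q xor R) xor ((~P -> ~S) nor (Q -> ~S))) <-> P

Q xor R = F xor T = T
~P = ~F = T
~S = ~T = F
~P -> ~S = T -> F = F
~S = ~T = F
Q -> ~S = F -> F = T
(~P -> ~S) nor (Q -> ~S) = F nor T = F
(Q xor R) xor ((~P -> ~S) nor (Q -> ~S)) = T xor F = T
((Q xor R) xor ((~P -> ~S) nor (Q -> ~S))) <-> P = T <-> F = F
So (C) is false.

2 of the 3 statements are true.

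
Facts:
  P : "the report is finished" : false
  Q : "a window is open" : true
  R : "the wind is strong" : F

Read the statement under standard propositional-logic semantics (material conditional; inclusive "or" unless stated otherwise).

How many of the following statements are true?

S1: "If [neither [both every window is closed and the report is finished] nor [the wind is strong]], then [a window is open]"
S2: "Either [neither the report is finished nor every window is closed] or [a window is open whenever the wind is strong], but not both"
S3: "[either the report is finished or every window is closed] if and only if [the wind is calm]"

1

S1: This is ((¬Q ∧ P) ↓ R) → Q.

¬Q = ¬T = F
¬Q ∧ P = F ∧ F = F
(¬Q ∧ P) ↓ R = F ↓ F = T
((¬Q ∧ P) ↓ R) → Q = T → T = T
Thus S1 is true.

S2: Formalization: (P ↓ ¬Q) ⊕ (R → Q)

¬Q = ¬T = F
P ↓ ¬Q = F ↓ F = T
R → Q = F → T = T
(P ↓ ¬Q) ⊕ (R → Q) = T ⊕ T = F
Thus S2 is false.

S3: This is (P ∨ ¬Q) ↔ ¬R.

¬Q = ¬T = F
P ∨ ¬Q = F ∨ F = F
¬R = ¬F = T
(P ∨ ¬Q) ↔ ¬R = F ↔ T = F
Hence S3 is false.

True statements: 1.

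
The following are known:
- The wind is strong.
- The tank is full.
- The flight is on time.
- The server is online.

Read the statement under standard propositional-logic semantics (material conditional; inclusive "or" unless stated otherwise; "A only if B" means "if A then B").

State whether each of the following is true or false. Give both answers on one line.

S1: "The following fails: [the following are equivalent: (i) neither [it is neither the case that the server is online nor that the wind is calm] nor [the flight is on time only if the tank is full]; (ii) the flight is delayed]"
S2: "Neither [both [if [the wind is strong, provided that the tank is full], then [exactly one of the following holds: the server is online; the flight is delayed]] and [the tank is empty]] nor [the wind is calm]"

S1 F, S2 T

Let D = "the server is online" (True), R = "the wind is strong" (True), N = "the flight is delayed" (False), W = "the tank is full" (True).

S1: This is not (((D nor not R) nor (not N -> W)) iff N).

not R = not True = False
D nor not R = True nor False = False
not N = not False = True
not N -> W = True -> True = True
(D nor not R) nor (not N -> W) = False nor True = False
((D nor not R) nor (not N -> W)) iff N = False iff False = True
not (((D nor not R) nor (not N -> W)) iff N) = not True = False
Hence S1 is false.

S2: Formalization: (((W -> R) -> (D xor N)) and not W) nor not R

W -> R = True -> True = True
D xor N = True xor False = True
(W -> R) -> (D xor N) = True -> True = True
not W = not True = False
((W -> R) -> (D xor N)) and not W = True and False = False
not R = not True = False
(((W -> R) -> (D xor N)) and not W) nor not R = False nor False = True
Thus S2 is true.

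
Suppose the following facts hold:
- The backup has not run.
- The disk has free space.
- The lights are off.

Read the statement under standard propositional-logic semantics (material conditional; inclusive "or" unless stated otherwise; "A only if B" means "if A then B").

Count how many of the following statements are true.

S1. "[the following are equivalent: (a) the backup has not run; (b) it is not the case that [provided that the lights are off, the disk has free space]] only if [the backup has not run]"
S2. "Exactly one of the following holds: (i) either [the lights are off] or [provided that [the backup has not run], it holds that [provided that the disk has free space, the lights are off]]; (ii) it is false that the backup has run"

1

Let P = "the backup has run" (F), R = "the lights are on" (F), Q = "the disk is full" (F).

S1: In symbols: (~P <-> ~(~R -> ~Q)) -> ~P

~P = ~F = T
~R = ~F = T
~Q = ~F = T
~R -> ~Q = T -> T = T
~(~R -> ~Q) = ~T = F
~P <-> ~(~R -> ~Q) = T <-> F = F
~P = ~F = T
(~P <-> ~(~R -> ~Q)) -> ~P = F -> T = T
Thus S1 is true.

S2: This is (~R | (~P -> (~Q -> ~R))) xor ~P.

~R = ~F = T
~P = ~F = T
~Q = ~F = T
~R = ~F = T
~Q -> ~R = T -> T = T
~P -> (~Q -> ~R) = T -> T = T
~R | (~P -> (~Q -> ~R)) = T | T = T
~P = ~F = T
(~R | (~P -> (~Q -> ~R))) xor ~P = T xor T = F
Thus S2 is false.

1 of the 2 statements is true.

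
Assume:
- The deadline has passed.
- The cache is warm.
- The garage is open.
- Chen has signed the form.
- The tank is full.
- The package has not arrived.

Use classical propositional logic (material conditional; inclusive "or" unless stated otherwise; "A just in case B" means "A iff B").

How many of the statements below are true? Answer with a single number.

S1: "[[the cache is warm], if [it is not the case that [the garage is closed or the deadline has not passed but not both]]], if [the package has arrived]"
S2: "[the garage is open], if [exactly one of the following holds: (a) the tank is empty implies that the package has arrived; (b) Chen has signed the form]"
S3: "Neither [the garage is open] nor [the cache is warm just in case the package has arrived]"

2

Let W = "the package has arrived" (False), R = "the garage is closed" (False), K = "the deadline has passed" (True), Q = "the cache is warm" (True), M = "the tank is full" (True), N = "Chen has signed the form" (True).

S1: This is W -> (not (R xor not K) -> Q).

not K = not True = False
R xor not K = False xor False = False
not (R xor not K) = not False = True
not (R xor not K) -> Q = True -> True = True
W -> (not (R xor not K) -> Q) = False -> True = True
Thus S1 is true.

S2: Formalization: ((not M -> W) xor N) -> not R

not M = not True = False
not M -> W = False -> False = True
(not M -> W) xor N = True xor True = False
not R = not False = True
((not M -> W) xor N) -> not R = False -> True = True
Hence S2 is true.

S3: This is not R nor (Q iff W).

not R = not False = True
Q iff W = True iff False = False
not R nor (Q iff W) = True nor False = False
Thus S3 is false.

True statements: 2 (S1, S2).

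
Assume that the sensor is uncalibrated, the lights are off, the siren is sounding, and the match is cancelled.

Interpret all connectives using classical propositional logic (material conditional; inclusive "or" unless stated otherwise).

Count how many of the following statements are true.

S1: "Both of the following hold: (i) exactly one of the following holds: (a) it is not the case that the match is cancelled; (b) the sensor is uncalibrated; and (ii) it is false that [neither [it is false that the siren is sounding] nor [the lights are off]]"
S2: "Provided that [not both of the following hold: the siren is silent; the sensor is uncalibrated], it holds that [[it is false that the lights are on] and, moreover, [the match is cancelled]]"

Let S = "the match is cancelled" (T), P = "the sensor is calibrated" (F), R = "the siren is sounding" (T), Q = "the lights are on" (F).

S1: This is (~S xor ~P) & ~(~R nor ~Q).

~S = ~T = F
~P = ~F = T
~S xor ~P = F xor T = T
~R = ~T = F
~Q = ~F = T
~R nor ~Q = F nor T = F
~(~R nor ~Q) = ~F = T
(~S xor ~P) & ~(~R nor ~Q) = T & T = T
Thus S1 is true.

S2: This is (~R nand ~P) -> (~Q & S).

~R = ~T = F
~P = ~F = T
~R nand ~P = F nand T = T
~Q = ~F = T
~Q & S = T & T = T
(~R nand ~P) -> (~Q & S) = T -> T = T
Thus S2 is true.

Count: 2.

2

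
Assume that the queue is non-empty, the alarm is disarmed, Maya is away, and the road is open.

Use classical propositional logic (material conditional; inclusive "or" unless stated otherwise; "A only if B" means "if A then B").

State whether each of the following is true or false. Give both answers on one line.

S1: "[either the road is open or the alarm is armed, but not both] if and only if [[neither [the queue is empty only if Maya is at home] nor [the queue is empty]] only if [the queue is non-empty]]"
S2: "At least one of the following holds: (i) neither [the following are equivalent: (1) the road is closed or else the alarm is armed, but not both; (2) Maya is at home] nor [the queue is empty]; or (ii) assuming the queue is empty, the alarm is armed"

S1 True / S2 True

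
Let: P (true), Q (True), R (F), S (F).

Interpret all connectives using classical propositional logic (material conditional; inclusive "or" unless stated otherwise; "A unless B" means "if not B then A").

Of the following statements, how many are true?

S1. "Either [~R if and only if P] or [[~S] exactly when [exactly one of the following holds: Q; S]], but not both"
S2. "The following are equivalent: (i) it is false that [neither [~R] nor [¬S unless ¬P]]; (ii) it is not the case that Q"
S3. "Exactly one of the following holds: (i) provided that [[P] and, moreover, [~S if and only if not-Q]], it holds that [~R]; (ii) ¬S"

S1: Formalization: (not R iff P) xor (not S iff (Q xor S))

not R = not False = True
not R iff P = True iff True = True
not S = not False = True
Q xor S = True xor False = True
not S iff (Q xor S) = True iff True = True
(not R iff P) xor (not S iff (Q xor S)) = True xor True = False
Thus S1 is false.

S2: In symbols: not (not R nor (not S or not P)) iff not Q

not R = not False = True
not S = not False = True
not P = not True = False
not S or not P = True or False = True
not R nor (not S or not P) = True nor True = False
not (not R nor (not S or not P)) = not False = True
not Q = not True = False
not (not R nor (not S or not P)) iff not Q = True iff False = False
Hence S2 is false.

S3: This is ((P and (not S iff not Q)) -> not R) xor not S.

not S = not False = True
not Q = not True = False
not S iff not Q = True iff False = False
P and (not S iff not Q) = True and False = False
not R = not False = True
(P and (not S iff not Q)) -> not R = False -> True = True
not S = not False = True
((P and (not S iff not Q)) -> not R) xor not S = True xor True = False
So S3 is false.

True statements: 0 (none).

0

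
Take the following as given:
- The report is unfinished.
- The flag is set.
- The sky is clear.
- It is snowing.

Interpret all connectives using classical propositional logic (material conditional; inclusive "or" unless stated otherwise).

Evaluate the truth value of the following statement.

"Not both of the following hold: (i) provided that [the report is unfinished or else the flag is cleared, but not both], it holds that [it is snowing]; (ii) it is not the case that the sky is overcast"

Let P = "the report is finished" (F), Q = "the flag is set" (T), S = "it is snowing" (T), R = "the sky is overcast" (F).
Parsed as ((~P xor ~Q) -> S) nand ~R

~P = ~F = T
~Q = ~T = F
~P xor ~Q = T xor F = T
(~P xor ~Q) -> S = T -> T = T
~R = ~F = T
((~P xor ~Q) -> S) nand ~R = T nand T = F

false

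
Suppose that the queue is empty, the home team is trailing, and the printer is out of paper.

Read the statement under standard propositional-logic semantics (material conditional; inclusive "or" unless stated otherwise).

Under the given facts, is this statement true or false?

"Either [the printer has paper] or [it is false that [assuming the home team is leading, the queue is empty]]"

The statement is false.

Let R = "the printer has paper" (F), Q = "the home team is leading" (F), P = "the queue is empty" (T).
Parsed as R | ~(Q -> P)

Q -> P = F -> T = T
~(Q -> P) = ~T = F
R | ~(Q -> P) = F | F = F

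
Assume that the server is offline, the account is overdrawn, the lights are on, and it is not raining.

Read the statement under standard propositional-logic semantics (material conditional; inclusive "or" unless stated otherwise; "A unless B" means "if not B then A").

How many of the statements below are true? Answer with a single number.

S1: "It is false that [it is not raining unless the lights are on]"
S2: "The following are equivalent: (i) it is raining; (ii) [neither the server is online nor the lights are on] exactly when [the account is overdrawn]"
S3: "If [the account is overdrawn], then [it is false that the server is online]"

2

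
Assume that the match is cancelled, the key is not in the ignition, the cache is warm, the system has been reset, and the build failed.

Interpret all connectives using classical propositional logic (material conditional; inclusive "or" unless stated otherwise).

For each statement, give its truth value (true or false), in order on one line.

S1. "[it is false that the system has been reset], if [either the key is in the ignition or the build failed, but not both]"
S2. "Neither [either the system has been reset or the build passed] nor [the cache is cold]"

Let N = "the key is in the ignition" (False), W = "the build passed" (False), R = "the system has been reset" (True), M = "the cache is warm" (True).

S1: Parsed as (N xor not W) -> not R

not W = not False = True
N xor not W = False xor True = True
not R = not True = False
(N xor not W) -> not R = True -> False = False
So S1 is false.

S2: This is (R or W) nor not M.

R or W = True or False = True
not M = not True = False
(R or W) nor not M = True nor False = False
So S2 is false.

S1 false; S2 false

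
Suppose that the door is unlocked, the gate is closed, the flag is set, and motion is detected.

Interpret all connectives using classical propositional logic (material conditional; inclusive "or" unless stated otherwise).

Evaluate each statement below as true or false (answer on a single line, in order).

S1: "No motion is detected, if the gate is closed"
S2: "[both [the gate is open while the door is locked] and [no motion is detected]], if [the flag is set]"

Let Q = "the gate is open" (F), S = "motion is detected" (T), R = "the flag is set" (T), P = "the door is locked" (F).

S1: This is ~Q -> ~S.

~Q = ~F = T
~S = ~T = F
~Q -> ~S = T -> F = F
Thus S1 is false.

S2: In symbols: R -> ((Q & P) & ~S)

Q & P = F & F = F
~S = ~T = F
(Q & P) & ~S = F & F = F
R -> ((Q & P) & ~S) = T -> F = F
So S2 is false.

S1 false; S2 false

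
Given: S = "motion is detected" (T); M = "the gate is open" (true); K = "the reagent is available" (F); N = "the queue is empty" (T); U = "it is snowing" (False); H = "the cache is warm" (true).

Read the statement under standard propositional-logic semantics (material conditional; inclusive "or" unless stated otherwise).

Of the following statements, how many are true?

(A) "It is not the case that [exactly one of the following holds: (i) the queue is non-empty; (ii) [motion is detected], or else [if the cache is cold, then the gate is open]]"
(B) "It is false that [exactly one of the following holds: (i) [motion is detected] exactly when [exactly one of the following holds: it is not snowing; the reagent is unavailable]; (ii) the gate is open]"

0

(A): This is ~(~N xor (S | (~H -> M))).

~N = ~T = F
~H = ~T = F
~H -> M = F -> T = T
S | (~H -> M) = T | T = T
~N xor (S | (~H -> M)) = F xor T = T
~(~N xor (S | (~H -> M))) = ~T = F
Thus (A) is false.

(B): This is ~((S <-> (~U xor ~K)) xor M).

~U = ~F = T
~K = ~F = T
~U xor ~K = T xor T = F
S <-> (~U xor ~K) = T <-> F = F
(S <-> (~U xor ~K)) xor M = F xor T = T
~((S <-> (~U xor ~K)) xor M) = ~T = F
So (B) is false.

0 of the 2 statements are true (none).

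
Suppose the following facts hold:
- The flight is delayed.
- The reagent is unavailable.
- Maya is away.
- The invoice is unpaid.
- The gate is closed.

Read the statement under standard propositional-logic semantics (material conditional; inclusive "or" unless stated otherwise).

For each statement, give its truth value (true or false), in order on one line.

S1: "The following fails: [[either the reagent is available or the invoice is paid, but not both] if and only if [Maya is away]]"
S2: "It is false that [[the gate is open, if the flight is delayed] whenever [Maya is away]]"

Let Q = "the reagent is available" (False), W = "the invoice is paid" (False), N = "Maya is at home" (False), M = "the flight is delayed" (True), V = "the gate is open" (False).

S1: Formalization: not ((Q xor W) iff not N)

Q xor W = False xor False = False
not N = not False = True
(Q xor W) iff not N = False iff True = False
not ((Q xor W) iff not N) = not False = True
So S1 is true.

S2: Parsed as not (not N -> (M -> V))

not N = not False = True
M -> V = True -> False = False
not N -> (M -> V) = True -> False = False
not (not N -> (M -> V)) = not False = True
Hence S2 is true.

S1 True; S2 True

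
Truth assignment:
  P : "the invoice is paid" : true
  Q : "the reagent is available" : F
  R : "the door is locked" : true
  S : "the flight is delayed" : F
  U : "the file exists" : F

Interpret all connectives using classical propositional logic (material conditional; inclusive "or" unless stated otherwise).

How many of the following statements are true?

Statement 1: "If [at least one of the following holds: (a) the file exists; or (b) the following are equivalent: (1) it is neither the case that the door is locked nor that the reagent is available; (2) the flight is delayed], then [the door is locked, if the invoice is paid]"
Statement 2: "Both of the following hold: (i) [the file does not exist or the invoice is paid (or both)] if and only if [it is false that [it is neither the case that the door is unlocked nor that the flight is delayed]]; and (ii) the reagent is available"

1

Statement 1: Formalization: (U or ((R nor Q) iff S)) -> (P -> R)

R nor Q = True nor False = False
(R nor Q) iff S = False iff False = True
U or ((R nor Q) iff S) = False or True = True
P -> R = True -> True = True
(U or ((R nor Q) iff S)) -> (P -> R) = True -> True = True
Thus Statement 1 is true.

Statement 2: This is ((not U or P) iff not (not R nor S)) and Q.

not U = not False = True
not U or P = True or True = True
not R = not True = False
not R nor S = False nor False = True
not (not R nor S) = not True = False
(not U or P) iff not (not R nor S) = True iff False = False
((not U or P) iff not (not R nor S)) and Q = False and False = False
So Statement 2 is false.

Count: 1.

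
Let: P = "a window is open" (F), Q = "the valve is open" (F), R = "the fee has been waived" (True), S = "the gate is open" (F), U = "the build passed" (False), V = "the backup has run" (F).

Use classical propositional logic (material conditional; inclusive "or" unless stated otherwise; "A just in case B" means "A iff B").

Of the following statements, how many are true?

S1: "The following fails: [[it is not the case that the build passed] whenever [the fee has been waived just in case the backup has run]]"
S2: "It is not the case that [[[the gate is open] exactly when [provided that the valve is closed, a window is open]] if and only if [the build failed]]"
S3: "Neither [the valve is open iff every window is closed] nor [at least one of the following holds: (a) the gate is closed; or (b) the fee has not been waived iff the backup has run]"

S1: In symbols: ~((R <-> V) -> ~U)

R <-> V = T <-> F = F
~U = ~F = T
(R <-> V) -> ~U = F -> T = T
~((R <-> V) -> ~U) = ~T = F
Thus S1 is false.

S2: In symbols: ~((S <-> (~Q -> P)) <-> ~U)

~Q = ~F = T
~Q -> P = T -> F = F
S <-> (~Q -> P) = F <-> F = T
~U = ~F = T
(S <-> (~Q -> P)) <-> ~U = T <-> T = T
~((S <-> (~Q -> P)) <-> ~U) = ~T = F
So S2 is false.

S3: Formalization: (Q <-> ~P) nor (~S | (~R <-> V))

~P = ~F = T
Q <-> ~P = F <-> T = F
~S = ~F = T
~R = ~T = F
~R <-> V = F <-> F = T
~S | (~R <-> V) = T | T = T
(Q <-> ~P) nor (~S | (~R <-> V)) = F nor T = F
So S3 is false.

True statements: 0 (none).

0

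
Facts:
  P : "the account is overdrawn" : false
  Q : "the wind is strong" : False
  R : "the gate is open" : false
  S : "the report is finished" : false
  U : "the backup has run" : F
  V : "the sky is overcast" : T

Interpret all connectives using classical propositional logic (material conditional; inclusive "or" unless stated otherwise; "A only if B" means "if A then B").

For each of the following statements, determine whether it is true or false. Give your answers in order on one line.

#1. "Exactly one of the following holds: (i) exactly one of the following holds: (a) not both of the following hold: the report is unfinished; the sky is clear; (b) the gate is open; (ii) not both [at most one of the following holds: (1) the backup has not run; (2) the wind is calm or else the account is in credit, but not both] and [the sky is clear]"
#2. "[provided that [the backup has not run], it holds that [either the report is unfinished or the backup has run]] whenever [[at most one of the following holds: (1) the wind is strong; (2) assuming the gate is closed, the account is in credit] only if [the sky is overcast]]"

#1: Parsed as ((~S nand ~V) xor R) xor ((~U nand (~Q xor ~P)) nand ~V)

~S = ~F = T
~V = ~T = F
~S nand ~V = T nand F = T
(~S nand ~V) xor R = T xor F = T
~U = ~F = T
~Q = ~F = T
~P = ~F = T
~Q xor ~P = T xor T = F
~U nand (~Q xor ~P) = T nand F = T
~V = ~T = F
(~U nand (~Q xor ~P)) nand ~V = T nand F = T
((~S nand ~V) xor R) xor ((~U nand (~Q xor ~P)) nand ~V) = T xor T = F
So #1 is false.

#2: This is ((Q nand (~R -> ~P)) -> V) -> (~U -> (~S | U)).

~R = ~F = T
~P = ~F = T
~R -> ~P = T -> T = T
Q nand (~R -> ~P) = F nand T = T
(Q nand (~R -> ~P)) -> V = T -> T = T
~U = ~F = T
~S = ~F = T
~S | U = T | F = T
~U -> (~S | U) = T -> T = T
((Q nand (~R -> ~P)) -> V) -> (~U -> (~S | U)) = T -> T = T
Thus #2 is true.

#1 False, #2 True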